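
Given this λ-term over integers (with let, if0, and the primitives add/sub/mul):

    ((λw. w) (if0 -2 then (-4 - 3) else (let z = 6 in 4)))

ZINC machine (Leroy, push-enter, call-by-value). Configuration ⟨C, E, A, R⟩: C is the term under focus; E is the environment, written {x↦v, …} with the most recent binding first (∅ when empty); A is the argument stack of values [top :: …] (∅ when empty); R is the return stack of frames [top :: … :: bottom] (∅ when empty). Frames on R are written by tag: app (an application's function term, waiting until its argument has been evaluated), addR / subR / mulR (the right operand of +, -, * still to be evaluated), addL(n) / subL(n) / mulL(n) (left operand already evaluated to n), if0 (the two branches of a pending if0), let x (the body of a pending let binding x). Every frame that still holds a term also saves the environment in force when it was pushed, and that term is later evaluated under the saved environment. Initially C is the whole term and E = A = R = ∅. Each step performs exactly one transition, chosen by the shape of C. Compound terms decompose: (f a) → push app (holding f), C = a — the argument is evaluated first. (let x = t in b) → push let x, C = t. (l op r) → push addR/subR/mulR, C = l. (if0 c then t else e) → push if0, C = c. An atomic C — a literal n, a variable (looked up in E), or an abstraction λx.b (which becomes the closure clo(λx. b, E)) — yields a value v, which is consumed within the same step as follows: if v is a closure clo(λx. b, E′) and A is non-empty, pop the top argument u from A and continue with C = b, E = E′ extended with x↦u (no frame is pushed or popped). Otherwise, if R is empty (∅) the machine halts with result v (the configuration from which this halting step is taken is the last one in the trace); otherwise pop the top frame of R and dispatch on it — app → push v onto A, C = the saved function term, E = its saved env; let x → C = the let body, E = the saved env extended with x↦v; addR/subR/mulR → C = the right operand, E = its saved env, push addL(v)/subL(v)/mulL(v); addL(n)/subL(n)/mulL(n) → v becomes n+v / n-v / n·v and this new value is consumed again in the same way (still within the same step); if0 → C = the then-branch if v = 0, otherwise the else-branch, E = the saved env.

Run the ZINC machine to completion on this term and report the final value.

Answer: 4

Machine steps:
t=0: [C=((λw. w) (if0 -2 then (-4 - 3) else (let z = 6 in 4))) | E=∅ | A=∅ | R=∅]
t=1: [C=(if0 -2 then (-4 - 3) else (let z = 6 in 4)) | E=∅ | A=∅ | R=[app]]
t=2: [C=-2 | E=∅ | A=∅ | R=[if0 :: app]]
t=3: [C=(let z = 6 in 4) | E=∅ | A=∅ | R=[app]]
t=4: [C=6 | E=∅ | A=∅ | R=[let z :: app]]
t=5: [C=4 | E={z↦6} | A=∅ | R=[app]]
t=6: [C=(λw. w) | E=∅ | A=[4] | R=∅]
t=7: [C=w | E={w↦4} | A=∅ | R=∅]
→ final value 4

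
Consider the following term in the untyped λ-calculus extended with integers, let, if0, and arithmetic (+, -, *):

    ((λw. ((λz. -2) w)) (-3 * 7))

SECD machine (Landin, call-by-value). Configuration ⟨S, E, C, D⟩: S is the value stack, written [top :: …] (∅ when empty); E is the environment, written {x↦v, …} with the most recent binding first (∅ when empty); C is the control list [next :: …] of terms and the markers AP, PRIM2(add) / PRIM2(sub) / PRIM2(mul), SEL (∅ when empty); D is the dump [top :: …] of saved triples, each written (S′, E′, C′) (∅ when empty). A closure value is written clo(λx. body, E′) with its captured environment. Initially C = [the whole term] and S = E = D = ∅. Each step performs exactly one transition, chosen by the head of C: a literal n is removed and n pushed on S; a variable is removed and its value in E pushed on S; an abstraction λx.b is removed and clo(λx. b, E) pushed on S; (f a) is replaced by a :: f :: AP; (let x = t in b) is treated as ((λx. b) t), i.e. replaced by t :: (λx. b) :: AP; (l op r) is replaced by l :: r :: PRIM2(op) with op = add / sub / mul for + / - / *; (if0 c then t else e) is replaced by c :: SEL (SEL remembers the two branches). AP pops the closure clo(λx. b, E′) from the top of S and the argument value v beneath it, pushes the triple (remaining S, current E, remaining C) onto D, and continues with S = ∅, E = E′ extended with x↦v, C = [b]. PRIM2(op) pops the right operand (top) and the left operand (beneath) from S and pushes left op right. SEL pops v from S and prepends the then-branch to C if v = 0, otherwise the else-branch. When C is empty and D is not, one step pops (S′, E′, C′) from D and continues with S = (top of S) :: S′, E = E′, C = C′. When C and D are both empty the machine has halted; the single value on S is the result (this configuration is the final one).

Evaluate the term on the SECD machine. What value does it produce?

t=0: <S=∅, E=∅, C=[((λw. ((λz. -2) w)) (-3 * 7))], D=∅>
t=1: <S=∅, E=∅, C=[(-3 * 7) :: (λw. ((λz. -2) w)) :: AP], D=∅>
t=2: <S=∅, E=∅, C=[-3 :: 7 :: PRIM2(mul) :: (λw. ((λz. -2) w)) :: AP], D=∅>
t=3: <S=[-3], E=∅, C=[7 :: PRIM2(mul) :: (λw. ((λz. -2) w)) :: AP], D=∅>
t=4: <S=[7 :: -3], E=∅, C=[PRIM2(mul) :: (λw. ((λz. -2) w)) :: AP], D=∅>
t=5: <S=[-21], E=∅, C=[(λw. ((λz. -2) w)) :: AP], D=∅>
t=6: <S=[clo(λw. ((λz. -2) w), ∅) :: -21], E=∅, C=[AP], D=∅>
t=7: <S=∅, E={w↦-21}, C=[((λz. -2) w)], D=[(∅, ∅, ∅)]>
t=8: <S=∅, E={w↦-21}, C=[w :: (λz. -2) :: AP], D=[(∅, ∅, ∅)]>
t=9: <S=[-21], E={w↦-21}, C=[(λz. -2) :: AP], D=[(∅, ∅, ∅)]>
t=10: <S=[clo(λz. -2, {w↦-21}) :: -21], E={w↦-21}, C=[AP], D=[(∅, ∅, ∅)]>
t=11: <S=∅, E={z↦-21, w↦-21}, C=[-2], D=[(∅, {w↦-21}, ∅) :: (∅, ∅, ∅)]>
t=12: <S=[-2], E={z↦-21, w↦-21}, C=∅, D=[(∅, {w↦-21}, ∅) :: (∅, ∅, ∅)]>
t=13: <S=[-2], E={w↦-21}, C=∅, D=[(∅, ∅, ∅)]>
t=14: <S=[-2], E=∅, C=∅, D=∅>
→ final value -2

Answer: -2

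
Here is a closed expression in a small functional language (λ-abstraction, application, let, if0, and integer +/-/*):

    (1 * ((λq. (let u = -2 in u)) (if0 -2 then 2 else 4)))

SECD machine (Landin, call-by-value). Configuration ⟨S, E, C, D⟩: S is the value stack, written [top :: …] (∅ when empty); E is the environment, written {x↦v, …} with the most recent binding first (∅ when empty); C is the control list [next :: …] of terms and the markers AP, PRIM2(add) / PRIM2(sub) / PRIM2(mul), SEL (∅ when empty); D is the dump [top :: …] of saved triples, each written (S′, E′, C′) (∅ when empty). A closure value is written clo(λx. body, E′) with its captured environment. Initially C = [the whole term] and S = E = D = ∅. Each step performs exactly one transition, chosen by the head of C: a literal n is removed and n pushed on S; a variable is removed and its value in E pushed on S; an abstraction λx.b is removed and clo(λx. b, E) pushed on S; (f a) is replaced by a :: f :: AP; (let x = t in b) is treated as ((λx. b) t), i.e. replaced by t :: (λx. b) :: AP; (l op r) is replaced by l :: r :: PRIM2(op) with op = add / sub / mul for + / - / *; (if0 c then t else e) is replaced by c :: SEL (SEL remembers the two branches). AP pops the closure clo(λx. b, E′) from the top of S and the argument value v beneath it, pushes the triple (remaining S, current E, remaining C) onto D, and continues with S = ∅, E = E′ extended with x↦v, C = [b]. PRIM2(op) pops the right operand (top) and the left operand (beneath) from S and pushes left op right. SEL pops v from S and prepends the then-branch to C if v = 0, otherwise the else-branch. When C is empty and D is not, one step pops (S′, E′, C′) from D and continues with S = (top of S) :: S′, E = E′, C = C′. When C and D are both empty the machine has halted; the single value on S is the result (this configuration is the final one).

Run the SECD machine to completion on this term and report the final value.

step 0: ⟨S=∅; E=∅; C=[(1 * ((λq. (let u = -2 in u)) (if0 -2 then 2 else 4)))]; D=∅⟩
step 1: ⟨S=∅; E=∅; C=[1 :: ((λq. (let u = -2 in u)) (if0 -2 then 2 else 4)) :: PRIM2(mul)]; D=∅⟩
step 2: ⟨S=[1]; E=∅; C=[((λq. (let u = -2 in u)) (if0 -2 then 2 else 4)) :: PRIM2(mul)]; D=∅⟩
step 3: ⟨S=[1]; E=∅; C=[(if0 -2 then 2 else 4) :: (λq. (let u = -2 in u)) :: AP :: PRIM2(mul)]; D=∅⟩
step 4: ⟨S=[1]; E=∅; C=[-2 :: SEL :: (λq. (let u = -2 in u)) :: AP :: PRIM2(mul)]; D=∅⟩
step 5: ⟨S=[-2 :: 1]; E=∅; C=[SEL :: (λq. (let u = -2 in u)) :: AP :: PRIM2(mul)]; D=∅⟩
step 6: ⟨S=[1]; E=∅; C=[4 :: (λq. (let u = -2 in u)) :: AP :: PRIM2(mul)]; D=∅⟩
step 7: ⟨S=[4 :: 1]; E=∅; C=[(λq. (let u = -2 in u)) :: AP :: PRIM2(mul)]; D=∅⟩
step 8: ⟨S=[clo(λq. (let u = -2 in u), ∅) :: 4 :: 1]; E=∅; C=[AP :: PRIM2(mul)]; D=∅⟩
step 9: ⟨S=∅; E={q↦4}; C=[(let u = -2 in u)]; D=[([1], ∅, [PRIM2(mul)])]⟩
step 10: ⟨S=∅; E={q↦4}; C=[-2 :: (λu. u) :: AP]; D=[([1], ∅, [PRIM2(mul)])]⟩
step 11: ⟨S=[-2]; E={q↦4}; C=[(λu. u) :: AP]; D=[([1], ∅, [PRIM2(mul)])]⟩
step 12: ⟨S=[clo(λu. u, {q↦4}) :: -2]; E={q↦4}; C=[AP]; D=[([1], ∅, [PRIM2(mul)])]⟩
step 13: ⟨S=∅; E={u↦-2, q↦4}; C=[u]; D=[(∅, {q↦4}, ∅) :: ([1], ∅, [PRIM2(mul)])]⟩
step 14: ⟨S=[-2]; E={u↦-2, q↦4}; C=∅; D=[(∅, {q↦4}, ∅) :: ([1], ∅, [PRIM2(mul)])]⟩
step 15: ⟨S=[-2]; E={q↦4}; C=∅; D=[([1], ∅, [PRIM2(mul)])]⟩
step 16: ⟨S=[-2 :: 1]; E=∅; C=[PRIM2(mul)]; D=∅⟩
step 17: ⟨S=[-2]; E=∅; C=∅; D=∅⟩
→ final value -2

Answer: -2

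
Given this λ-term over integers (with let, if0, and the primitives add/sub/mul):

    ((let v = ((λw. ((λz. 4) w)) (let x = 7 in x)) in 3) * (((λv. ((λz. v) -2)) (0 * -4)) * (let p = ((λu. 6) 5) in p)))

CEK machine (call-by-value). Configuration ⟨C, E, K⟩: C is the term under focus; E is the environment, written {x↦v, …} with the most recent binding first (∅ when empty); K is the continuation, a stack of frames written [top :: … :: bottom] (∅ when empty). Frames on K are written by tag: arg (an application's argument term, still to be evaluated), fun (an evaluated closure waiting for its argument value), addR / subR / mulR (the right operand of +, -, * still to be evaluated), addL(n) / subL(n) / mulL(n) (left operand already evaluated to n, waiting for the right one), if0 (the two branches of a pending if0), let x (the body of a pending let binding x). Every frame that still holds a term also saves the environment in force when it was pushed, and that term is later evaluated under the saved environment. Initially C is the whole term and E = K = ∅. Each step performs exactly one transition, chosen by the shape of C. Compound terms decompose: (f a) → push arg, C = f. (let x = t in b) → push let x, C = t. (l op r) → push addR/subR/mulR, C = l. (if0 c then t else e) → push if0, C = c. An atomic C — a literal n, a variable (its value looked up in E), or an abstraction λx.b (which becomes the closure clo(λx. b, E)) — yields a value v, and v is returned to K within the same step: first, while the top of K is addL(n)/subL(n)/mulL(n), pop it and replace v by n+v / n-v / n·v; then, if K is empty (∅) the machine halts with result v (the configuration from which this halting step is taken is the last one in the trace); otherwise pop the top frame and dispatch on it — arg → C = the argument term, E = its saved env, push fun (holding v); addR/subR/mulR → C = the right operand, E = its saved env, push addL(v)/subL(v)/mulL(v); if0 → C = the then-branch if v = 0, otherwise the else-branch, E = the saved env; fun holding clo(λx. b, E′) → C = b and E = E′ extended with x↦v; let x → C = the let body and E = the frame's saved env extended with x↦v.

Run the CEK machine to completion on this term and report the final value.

0. [C=((let v = ((λw. ((λz. 4) w)) (let x = 7 in x)) in 3) * (((λv. ((λz. v) -2)) (0 * -4)) * (let p = ((λu. 6) 5) in p))) | E=∅ | K=∅]
1. [C=(let v = ((λw. ((λz. 4) w)) (let x = 7 in x)) in 3) | E=∅ | K=[mulR]]
2. [C=((λw. ((λz. 4) w)) (let x = 7 in x)) | E=∅ | K=[let v :: mulR]]
3. [C=(λw. ((λz. 4) w)) | E=∅ | K=[arg :: let v :: mulR]]
4. [C=(let x = 7 in x) | E=∅ | K=[fun :: let v :: mulR]]
5. [C=7 | E=∅ | K=[let x :: fun :: let v :: mulR]]
6. [C=x | E={x↦7} | K=[fun :: let v :: mulR]]
7. [C=((λz. 4) w) | E={w↦7} | K=[let v :: mulR]]
8. [C=(λz. 4) | E={w↦7} | K=[arg :: let v :: mulR]]
9. [C=w | E={w↦7} | K=[fun :: let v :: mulR]]
10. [C=4 | E={z↦7, w↦7} | K=[let v :: mulR]]
11. [C=3 | E={v↦4} | K=[mulR]]
12. [C=(((λv. ((λz. v) -2)) (0 * -4)) * (let p = ((λu. 6) 5) in p)) | E=∅ | K=[mulL(3)]]
13. [C=((λv. ((λz. v) -2)) (0 * -4)) | E=∅ | K=[mulR :: mulL(3)]]
14. [C=(λv. ((λz. v) -2)) | E=∅ | K=[arg :: mulR :: mulL(3)]]
15. [C=(0 * -4) | E=∅ | K=[fun :: mulR :: mulL(3)]]
16. [C=0 | E=∅ | K=[mulR :: fun :: mulR :: mulL(3)]]
17. [C=-4 | E=∅ | K=[mulL(0) :: fun :: mulR :: mulL(3)]]
18. [C=((λz. v) -2) | E={v↦0} | K=[mulR :: mulL(3)]]
19. [C=(λz. v) | E={v↦0} | K=[arg :: mulR :: mulL(3)]]
20. [C=-2 | E={v↦0} | K=[fun :: mulR :: mulL(3)]]
21. [C=v | E={z↦-2, v↦0} | K=[mulR :: mulL(3)]]
22. [C=(let p = ((λu. 6) 5) in p) | E=∅ | K=[mulL(0) :: mulL(3)]]
23. [C=((λu. 6) 5) | E=∅ | K=[let p :: mulL(0) :: mulL(3)]]
24. [C=(λu. 6) | E=∅ | K=[arg :: let p :: mulL(0) :: mulL(3)]]
25. [C=5 | E=∅ | K=[fun :: let p :: mulL(0) :: mulL(3)]]
26. [C=6 | E={u↦5} | K=[let p :: mulL(0) :: mulL(3)]]
27. [C=p | E={p↦6} | K=[mulL(0) :: mulL(3)]]
→ final value 0

Answer: 0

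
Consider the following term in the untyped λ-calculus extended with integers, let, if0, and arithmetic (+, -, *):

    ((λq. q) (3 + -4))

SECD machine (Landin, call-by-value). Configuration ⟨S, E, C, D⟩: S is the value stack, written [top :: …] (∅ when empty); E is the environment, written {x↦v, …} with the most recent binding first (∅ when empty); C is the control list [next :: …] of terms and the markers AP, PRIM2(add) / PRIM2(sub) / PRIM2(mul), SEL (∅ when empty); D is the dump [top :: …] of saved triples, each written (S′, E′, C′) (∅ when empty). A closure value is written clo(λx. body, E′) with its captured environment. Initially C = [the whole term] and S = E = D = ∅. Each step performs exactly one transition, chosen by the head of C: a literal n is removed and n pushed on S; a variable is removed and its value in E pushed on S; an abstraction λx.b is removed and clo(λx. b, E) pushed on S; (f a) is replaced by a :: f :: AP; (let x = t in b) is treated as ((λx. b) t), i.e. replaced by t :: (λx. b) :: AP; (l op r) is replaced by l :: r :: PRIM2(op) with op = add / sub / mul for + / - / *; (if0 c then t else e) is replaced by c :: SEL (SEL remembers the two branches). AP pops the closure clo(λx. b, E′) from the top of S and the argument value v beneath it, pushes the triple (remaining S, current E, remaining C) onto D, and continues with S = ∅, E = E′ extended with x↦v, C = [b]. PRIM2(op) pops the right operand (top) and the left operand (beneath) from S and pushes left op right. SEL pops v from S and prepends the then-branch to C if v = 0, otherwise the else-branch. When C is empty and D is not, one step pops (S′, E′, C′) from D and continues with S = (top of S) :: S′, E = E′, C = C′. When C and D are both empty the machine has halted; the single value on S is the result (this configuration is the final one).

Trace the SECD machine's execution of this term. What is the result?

Answer: -1

Derivation:
0. [S=∅ | E=∅ | C=[((λq. q) (3 + -4))] | D=∅]
1. [S=∅ | E=∅ | C=[(3 + -4) :: (λq. q) :: AP] | D=∅]
2. [S=∅ | E=∅ | C=[3 :: -4 :: PRIM2(add) :: (λq. q) :: AP] | D=∅]
3. [S=[3] | E=∅ | C=[-4 :: PRIM2(add) :: (λq. q) :: AP] | D=∅]
4. [S=[-4 :: 3] | E=∅ | C=[PRIM2(add) :: (λq. q) :: AP] | D=∅]
5. [S=[-1] | E=∅ | C=[(λq. q) :: AP] | D=∅]
6. [S=[clo(λq. q, ∅) :: -1] | E=∅ | C=[AP] | D=∅]
7. [S=∅ | E={q↦-1} | C=[q] | D=[(∅, ∅, ∅)]]
8. [S=[-1] | E={q↦-1} | C=∅ | D=[(∅, ∅, ∅)]]
9. [S=[-1] | E=∅ | C=∅ | D=∅]
→ final value -1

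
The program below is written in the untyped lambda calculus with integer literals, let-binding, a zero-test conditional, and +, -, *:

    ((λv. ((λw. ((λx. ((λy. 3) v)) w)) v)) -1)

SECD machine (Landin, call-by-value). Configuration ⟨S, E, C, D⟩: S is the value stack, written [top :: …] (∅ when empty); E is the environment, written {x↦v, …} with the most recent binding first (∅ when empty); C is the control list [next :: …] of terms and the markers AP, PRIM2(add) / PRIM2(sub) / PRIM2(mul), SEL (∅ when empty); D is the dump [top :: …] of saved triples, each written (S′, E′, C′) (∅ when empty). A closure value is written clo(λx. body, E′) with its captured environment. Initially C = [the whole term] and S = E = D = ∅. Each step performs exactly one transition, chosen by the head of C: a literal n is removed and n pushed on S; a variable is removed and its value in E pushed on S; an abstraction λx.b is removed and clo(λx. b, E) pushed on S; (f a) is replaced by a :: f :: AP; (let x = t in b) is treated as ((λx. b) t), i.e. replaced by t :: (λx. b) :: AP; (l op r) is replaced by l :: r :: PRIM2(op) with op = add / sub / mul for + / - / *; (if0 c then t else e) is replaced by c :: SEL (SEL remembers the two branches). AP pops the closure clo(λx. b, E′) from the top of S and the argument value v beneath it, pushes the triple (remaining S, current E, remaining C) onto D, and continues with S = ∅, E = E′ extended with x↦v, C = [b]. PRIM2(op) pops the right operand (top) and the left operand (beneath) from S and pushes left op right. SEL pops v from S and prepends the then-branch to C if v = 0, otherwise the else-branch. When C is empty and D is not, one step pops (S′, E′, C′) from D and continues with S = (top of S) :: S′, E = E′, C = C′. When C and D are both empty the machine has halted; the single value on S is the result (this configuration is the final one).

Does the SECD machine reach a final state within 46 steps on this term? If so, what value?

0. <S=∅, E=∅, C=[((λv. ((λw. ((λx. ((λy. 3) v)) w)) v)) -1)], D=∅>
1. <S=∅, E=∅, C=[-1 :: (λv. ((λw. ((λx. ((λy. 3) v)) w)) v)) :: AP], D=∅>
2. <S=[-1], E=∅, C=[(λv. ((λw. ((λx. ((λy. 3) v)) w)) v)) :: AP], D=∅>
3. <S=[clo(λv. ((λw. ((λx. ((λy. 3) v)) w)) v), ∅) :: -1], E=∅, C=[AP], D=∅>
4. <S=∅, E={v↦-1}, C=[((λw. ((λx. ((λy. 3) v)) w)) v)], D=[(∅, ∅, ∅)]>
5. <S=∅, E={v↦-1}, C=[v :: (λw. ((λx. ((λy. 3) v)) w)) :: AP], D=[(∅, ∅, ∅)]>
6. <S=[-1], E={v↦-1}, C=[(λw. ((λx. ((λy. 3) v)) w)) :: AP], D=[(∅, ∅, ∅)]>
7. <S=[clo(λw. ((λx. ((λy. 3) v)) w), {v↦-1}) :: -1], E={v↦-1}, C=[AP], D=[(∅, ∅, ∅)]>
8. <S=∅, E={w↦-1, v↦-1}, C=[((λx. ((λy. 3) v)) w)], D=[(∅, {v↦-1}, ∅) :: (∅, ∅, ∅)]>
9. <S=∅, E={w↦-1, v↦-1}, C=[w :: (λx. ((λy. 3) v)) :: AP], D=[(∅, {v↦-1}, ∅) :: (∅, ∅, ∅)]>
10. <S=[-1], E={w↦-1, v↦-1}, C=[(λx. ((λy. 3) v)) :: AP], D=[(∅, {v↦-1}, ∅) :: (∅, ∅, ∅)]>
11. <S=[clo(λx. ((λy. 3) v), {w↦-1, v↦-1}) :: -1], E={w↦-1, v↦-1}, C=[AP], D=[(∅, {v↦-1}, ∅) :: (∅, ∅, ∅)]>
12. <S=∅, E={x↦-1, w↦-1, v↦-1}, C=[((λy. 3) v)], D=[(∅, {w↦-1, v↦-1}, ∅) :: (∅, {v↦-1}, ∅) :: (∅, ∅, ∅)]>
13. <S=∅, E={x↦-1, w↦-1, v↦-1}, C=[v :: (λy. 3) :: AP], D=[(∅, {w↦-1, v↦-1}, ∅) :: (∅, {v↦-1}, ∅) :: (∅, ∅, ∅)]>
14. <S=[-1], E={x↦-1, w↦-1, v↦-1}, C=[(λy. 3) :: AP], D=[(∅, {w↦-1, v↦-1}, ∅) :: (∅, {v↦-1}, ∅) :: (∅, ∅, ∅)]>
15. <S=[clo(λy. 3, {x↦-1, w↦-1, v↦-1}) :: -1], E={x↦-1, w↦-1, v↦-1}, C=[AP], D=[(∅, {w↦-1, v↦-1}, ∅) :: (∅, {v↦-1}, ∅) :: (∅, ∅, ∅)]>
16. <S=∅, E={y↦-1, x↦-1, w↦-1, v↦-1}, C=[3], D=[(∅, {x↦-1, w↦-1, v↦-1}, ∅) :: (∅, {w↦-1, v↦-1}, ∅) :: (∅, {v↦-1}, ∅) :: (∅, ∅, ∅)]>
17. <S=[3], E={y↦-1, x↦-1, w↦-1, v↦-1}, C=∅, D=[(∅, {x↦-1, w↦-1, v↦-1}, ∅) :: (∅, {w↦-1, v↦-1}, ∅) :: (∅, {v↦-1}, ∅) :: (∅, ∅, ∅)]>
18. <S=[3], E={x↦-1, w↦-1, v↦-1}, C=∅, D=[(∅, {w↦-1, v↦-1}, ∅) :: (∅, {v↦-1}, ∅) :: (∅, ∅, ∅)]>
19. <S=[3], E={w↦-1, v↦-1}, C=∅, D=[(∅, {v↦-1}, ∅) :: (∅, ∅, ∅)]>
20. <S=[3], E={v↦-1}, C=∅, D=[(∅, ∅, ∅)]>
21. <S=[3], E=∅, C=∅, D=∅>
→ final value 3

Answer: 3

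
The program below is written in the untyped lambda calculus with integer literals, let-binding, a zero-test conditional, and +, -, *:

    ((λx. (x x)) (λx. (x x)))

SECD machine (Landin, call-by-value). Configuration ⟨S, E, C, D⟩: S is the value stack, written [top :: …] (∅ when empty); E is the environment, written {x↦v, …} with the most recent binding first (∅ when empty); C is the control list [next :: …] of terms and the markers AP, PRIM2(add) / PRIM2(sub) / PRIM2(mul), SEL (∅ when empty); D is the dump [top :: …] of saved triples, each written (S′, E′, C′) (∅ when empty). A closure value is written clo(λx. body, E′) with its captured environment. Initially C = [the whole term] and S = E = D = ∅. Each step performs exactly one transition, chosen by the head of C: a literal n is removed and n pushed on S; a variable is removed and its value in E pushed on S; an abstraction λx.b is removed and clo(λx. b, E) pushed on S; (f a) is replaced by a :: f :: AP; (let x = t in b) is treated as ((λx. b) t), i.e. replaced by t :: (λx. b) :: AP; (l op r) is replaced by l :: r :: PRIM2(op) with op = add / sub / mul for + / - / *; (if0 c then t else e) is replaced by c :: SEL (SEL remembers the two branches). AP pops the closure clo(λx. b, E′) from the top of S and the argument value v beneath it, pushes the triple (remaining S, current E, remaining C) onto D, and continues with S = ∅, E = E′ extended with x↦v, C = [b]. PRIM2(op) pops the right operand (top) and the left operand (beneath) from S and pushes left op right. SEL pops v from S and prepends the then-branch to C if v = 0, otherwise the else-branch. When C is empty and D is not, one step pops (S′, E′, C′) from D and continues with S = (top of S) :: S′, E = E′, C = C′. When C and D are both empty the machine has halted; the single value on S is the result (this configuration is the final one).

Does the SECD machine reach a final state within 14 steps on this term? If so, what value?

t=0: ⟨S=∅; E=∅; C=[((λx. (x x)) (λx. (x x)))]; D=∅⟩
t=1: ⟨S=∅; E=∅; C=[(λx. (x x)) :: (λx. (x x)) :: AP]; D=∅⟩
t=2: ⟨S=[clo(λx. (x x), ∅)]; E=∅; C=[(λx. (x x)) :: AP]; D=∅⟩
t=3: ⟨S=[clo(λx. (x x), ∅) :: clo(λx. (x x), ∅)]; E=∅; C=[AP]; D=∅⟩
t=4: ⟨S=∅; E={x↦clo(λx. (x x), ∅)}; C=[(x x)]; D=[(∅, ∅, ∅)]⟩
t=5: ⟨S=∅; E={x↦clo(λx. (x x), ∅)}; C=[x :: x :: AP]; D=[(∅, ∅, ∅)]⟩
t=6: ⟨S=[clo(λx. (x x), ∅)]; E={x↦clo(λx. (x x), ∅)}; C=[x :: AP]; D=[(∅, ∅, ∅)]⟩
t=7: ⟨S=[clo(λx. (x x), ∅) :: clo(λx. (x x), ∅)]; E={x↦clo(λx. (x x), ∅)}; C=[AP]; D=[(∅, ∅, ∅)]⟩
t=8: ⟨S=∅; E={x↦clo(λx. (x x), ∅)}; C=[(x x)]; D=[(∅, {x↦clo(λx. (x x), ∅)}, ∅) :: (∅, ∅, ∅)]⟩
t=9: ⟨S=∅; E={x↦clo(λx. (x x), ∅)}; C=[x :: x :: AP]; D=[(∅, {x↦clo(λx. (x x), ∅)}, ∅) :: (∅, ∅, ∅)]⟩
t=10: ⟨S=[clo(λx. (x x), ∅)]; E={x↦clo(λx. (x x), ∅)}; C=[x :: AP]; D=[(∅, {x↦clo(λx. (x x), ∅)}, ∅) :: (∅, ∅, ∅)]⟩
t=11: ⟨S=[clo(λx. (x x), ∅) :: clo(λx. (x x), ∅)]; E={x↦clo(λx. (x x), ∅)}; C=[AP]; D=[(∅, {x↦clo(λx. (x x), ∅)}, ∅) :: (∅, ∅, ∅)]⟩
t=12: ⟨S=∅; E={x↦clo(λx. (x x), ∅)}; C=[(x x)]; D=[(∅, {x↦clo(λx. (x x), ∅)}, ∅) :: (∅, {x↦clo(λx. (x x), ∅)}, ∅) :: (∅, ∅, ∅)]⟩
t=13: ⟨S=∅; E={x↦clo(λx. (x x), ∅)}; C=[x :: x :: AP]; D=[(∅, {x↦clo(λx. (x x), ∅)}, ∅) :: (∅, {x↦clo(λx. (x x), ∅)}, ∅) :: (∅, ∅, ∅)]⟩
t=14: ⟨S=[clo(λx. (x x), ∅)]; E={x↦clo(λx. (x x), ∅)}; C=[x :: AP]; D=[(∅, {x↦clo(λx. (x x), ∅)}, ∅) :: (∅, {x↦clo(λx. (x x), ∅)}, ∅) :: (∅, ∅, ∅)]⟩
→ 14 transitions taken and the configuration is still not final: no result within 14 steps

Answer: DIVERGES (no final state within 14 steps)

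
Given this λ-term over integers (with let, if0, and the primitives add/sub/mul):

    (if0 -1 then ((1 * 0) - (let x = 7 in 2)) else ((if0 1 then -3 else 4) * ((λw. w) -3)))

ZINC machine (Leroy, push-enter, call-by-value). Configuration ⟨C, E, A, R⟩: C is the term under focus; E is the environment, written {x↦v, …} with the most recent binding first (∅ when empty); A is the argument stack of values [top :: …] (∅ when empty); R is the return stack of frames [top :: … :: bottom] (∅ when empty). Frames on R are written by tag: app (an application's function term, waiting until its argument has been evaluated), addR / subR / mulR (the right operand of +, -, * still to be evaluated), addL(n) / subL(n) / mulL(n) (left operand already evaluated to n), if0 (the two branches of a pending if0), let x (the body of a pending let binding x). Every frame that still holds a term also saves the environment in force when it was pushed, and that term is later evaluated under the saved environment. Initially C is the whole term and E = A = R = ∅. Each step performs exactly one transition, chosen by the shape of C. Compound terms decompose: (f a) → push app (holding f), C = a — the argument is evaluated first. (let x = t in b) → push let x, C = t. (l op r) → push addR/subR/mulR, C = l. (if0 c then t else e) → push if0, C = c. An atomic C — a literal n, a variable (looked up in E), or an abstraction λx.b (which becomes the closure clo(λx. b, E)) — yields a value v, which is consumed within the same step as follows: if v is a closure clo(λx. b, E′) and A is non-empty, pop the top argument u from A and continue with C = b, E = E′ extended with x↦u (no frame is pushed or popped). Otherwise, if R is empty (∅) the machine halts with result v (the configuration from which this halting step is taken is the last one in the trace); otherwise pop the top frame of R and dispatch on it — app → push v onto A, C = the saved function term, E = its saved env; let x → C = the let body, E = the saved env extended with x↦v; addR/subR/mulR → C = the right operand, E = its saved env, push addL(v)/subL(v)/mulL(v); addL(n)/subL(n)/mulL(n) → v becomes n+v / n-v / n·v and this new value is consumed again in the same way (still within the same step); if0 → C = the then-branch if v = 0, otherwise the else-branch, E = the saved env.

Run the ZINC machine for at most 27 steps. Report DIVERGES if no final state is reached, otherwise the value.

Answer: -12

Derivation:
0. <C=(if0 -1 then ((1 * 0) - (let x = 7 in 2)) else ((if0 1 then -3 else 4) * ((λw. w) -3))), E=∅, A=∅, R=∅>
1. <C=-1, E=∅, A=∅, R=[if0]>
2. <C=((if0 1 then -3 else 4) * ((λw. w) -3)), E=∅, A=∅, R=∅>
3. <C=(if0 1 then -3 else 4), E=∅, A=∅, R=[mulR]>
4. <C=1, E=∅, A=∅, R=[if0 :: mulR]>
5. <C=4, E=∅, A=∅, R=[mulR]>
6. <C=((λw. w) -3), E=∅, A=∅, R=[mulL(4)]>
7. <C=-3, E=∅, A=∅, R=[app :: mulL(4)]>
8. <C=(λw. w), E=∅, A=[-3], R=[mulL(4)]>
9. <C=w, E={w↦-3}, A=∅, R=[mulL(4)]>
→ final value -12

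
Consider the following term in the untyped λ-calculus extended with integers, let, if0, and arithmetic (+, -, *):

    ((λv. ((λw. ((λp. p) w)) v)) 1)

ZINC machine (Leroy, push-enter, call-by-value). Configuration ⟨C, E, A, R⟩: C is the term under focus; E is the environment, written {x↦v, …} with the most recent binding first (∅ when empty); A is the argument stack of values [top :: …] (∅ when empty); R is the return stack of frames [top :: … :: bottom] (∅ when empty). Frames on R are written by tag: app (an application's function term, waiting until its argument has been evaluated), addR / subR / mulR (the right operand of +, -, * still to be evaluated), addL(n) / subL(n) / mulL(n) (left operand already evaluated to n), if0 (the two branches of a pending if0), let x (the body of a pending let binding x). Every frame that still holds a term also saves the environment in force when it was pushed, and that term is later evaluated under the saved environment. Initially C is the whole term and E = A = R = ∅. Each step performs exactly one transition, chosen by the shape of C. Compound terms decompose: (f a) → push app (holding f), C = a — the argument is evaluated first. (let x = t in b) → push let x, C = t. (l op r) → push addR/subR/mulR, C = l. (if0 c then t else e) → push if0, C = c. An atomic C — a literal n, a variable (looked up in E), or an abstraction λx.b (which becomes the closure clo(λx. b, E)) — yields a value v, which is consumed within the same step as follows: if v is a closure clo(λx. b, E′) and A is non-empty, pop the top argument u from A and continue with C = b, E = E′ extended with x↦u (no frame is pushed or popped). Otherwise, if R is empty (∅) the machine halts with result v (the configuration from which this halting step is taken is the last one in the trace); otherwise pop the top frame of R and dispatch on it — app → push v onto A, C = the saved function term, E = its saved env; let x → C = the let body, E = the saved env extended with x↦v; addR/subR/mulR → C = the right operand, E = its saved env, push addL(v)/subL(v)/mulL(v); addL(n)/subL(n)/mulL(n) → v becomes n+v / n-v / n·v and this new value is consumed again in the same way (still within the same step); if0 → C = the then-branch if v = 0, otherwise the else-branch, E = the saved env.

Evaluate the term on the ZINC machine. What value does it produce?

Answer: 1

Execution trace:
[0] ⟨C=((λv. ((λw. ((λp. p) w)) v)) 1); E=∅; A=∅; R=∅⟩
[1] ⟨C=1; E=∅; A=∅; R=[app]⟩
[2] ⟨C=(λv. ((λw. ((λp. p) w)) v)); E=∅; A=[1]; R=∅⟩
[3] ⟨C=((λw. ((λp. p) w)) v); E={v↦1}; A=∅; R=∅⟩
[4] ⟨C=v; E={v↦1}; A=∅; R=[app]⟩
[5] ⟨C=(λw. ((λp. p) w)); E={v↦1}; A=[1]; R=∅⟩
[6] ⟨C=((λp. p) w); E={w↦1, v↦1}; A=∅; R=∅⟩
[7] ⟨C=w; E={w↦1, v↦1}; A=∅; R=[app]⟩
[8] ⟨C=(λp. p); E={w↦1, v↦1}; A=[1]; R=∅⟩
[9] ⟨C=p; E={p↦1, w↦1, v↦1}; A=∅; R=∅⟩
→ final value 1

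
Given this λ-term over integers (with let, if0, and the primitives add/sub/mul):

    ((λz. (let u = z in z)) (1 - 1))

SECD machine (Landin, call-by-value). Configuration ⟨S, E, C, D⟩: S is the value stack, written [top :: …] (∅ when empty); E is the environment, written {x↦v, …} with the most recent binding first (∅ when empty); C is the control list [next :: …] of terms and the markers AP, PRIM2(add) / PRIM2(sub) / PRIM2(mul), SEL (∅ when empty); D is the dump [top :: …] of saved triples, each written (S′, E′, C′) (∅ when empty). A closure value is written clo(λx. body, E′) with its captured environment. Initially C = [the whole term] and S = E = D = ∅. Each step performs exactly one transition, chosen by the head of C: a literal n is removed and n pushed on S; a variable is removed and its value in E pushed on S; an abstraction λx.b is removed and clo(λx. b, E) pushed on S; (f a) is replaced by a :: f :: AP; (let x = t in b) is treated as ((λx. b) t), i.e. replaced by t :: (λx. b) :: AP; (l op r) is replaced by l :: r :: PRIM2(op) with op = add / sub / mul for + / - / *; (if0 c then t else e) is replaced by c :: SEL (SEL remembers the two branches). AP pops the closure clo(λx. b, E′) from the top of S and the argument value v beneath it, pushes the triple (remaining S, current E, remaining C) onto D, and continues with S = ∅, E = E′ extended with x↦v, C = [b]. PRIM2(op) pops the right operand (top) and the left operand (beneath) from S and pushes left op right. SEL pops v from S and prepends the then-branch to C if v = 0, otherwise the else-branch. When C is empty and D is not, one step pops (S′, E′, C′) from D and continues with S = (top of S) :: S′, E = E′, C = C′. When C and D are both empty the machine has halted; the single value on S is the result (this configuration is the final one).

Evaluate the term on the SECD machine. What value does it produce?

Answer: 0

Machine steps:
step 0: <S=∅, E=∅, C=[((λz. (let u = z in z)) (1 - 1))], D=∅>
step 1: <S=∅, E=∅, C=[(1 - 1) :: (λz. (let u = z in z)) :: AP], D=∅>
step 2: <S=∅, E=∅, C=[1 :: 1 :: PRIM2(sub) :: (λz. (let u = z in z)) :: AP], D=∅>
step 3: <S=[1], E=∅, C=[1 :: PRIM2(sub) :: (λz. (let u = z in z)) :: AP], D=∅>
step 4: <S=[1 :: 1], E=∅, C=[PRIM2(sub) :: (λz. (let u = z in z)) :: AP], D=∅>
step 5: <S=[0], E=∅, C=[(λz. (let u = z in z)) :: AP], D=∅>
step 6: <S=[clo(λz. (let u = z in z), ∅) :: 0], E=∅, C=[AP], D=∅>
step 7: <S=∅, E={z↦0}, C=[(let u = z in z)], D=[(∅, ∅, ∅)]>
step 8: <S=∅, E={z↦0}, C=[z :: (λu. z) :: AP], D=[(∅, ∅, ∅)]>
step 9: <S=[0], E={z↦0}, C=[(λu. z) :: AP], D=[(∅, ∅, ∅)]>
step 10: <S=[clo(λu. z, {z↦0}) :: 0], E={z↦0}, C=[AP], D=[(∅, ∅, ∅)]>
step 11: <S=∅, E={u↦0, z↦0}, C=[z], D=[(∅, {z↦0}, ∅) :: (∅, ∅, ∅)]>
step 12: <S=[0], E={u↦0, z↦0}, C=∅, D=[(∅, {z↦0}, ∅) :: (∅, ∅, ∅)]>
step 13: <S=[0], E={z↦0}, C=∅, D=[(∅, ∅, ∅)]>
step 14: <S=[0], E=∅, C=∅, D=∅>
→ final value 0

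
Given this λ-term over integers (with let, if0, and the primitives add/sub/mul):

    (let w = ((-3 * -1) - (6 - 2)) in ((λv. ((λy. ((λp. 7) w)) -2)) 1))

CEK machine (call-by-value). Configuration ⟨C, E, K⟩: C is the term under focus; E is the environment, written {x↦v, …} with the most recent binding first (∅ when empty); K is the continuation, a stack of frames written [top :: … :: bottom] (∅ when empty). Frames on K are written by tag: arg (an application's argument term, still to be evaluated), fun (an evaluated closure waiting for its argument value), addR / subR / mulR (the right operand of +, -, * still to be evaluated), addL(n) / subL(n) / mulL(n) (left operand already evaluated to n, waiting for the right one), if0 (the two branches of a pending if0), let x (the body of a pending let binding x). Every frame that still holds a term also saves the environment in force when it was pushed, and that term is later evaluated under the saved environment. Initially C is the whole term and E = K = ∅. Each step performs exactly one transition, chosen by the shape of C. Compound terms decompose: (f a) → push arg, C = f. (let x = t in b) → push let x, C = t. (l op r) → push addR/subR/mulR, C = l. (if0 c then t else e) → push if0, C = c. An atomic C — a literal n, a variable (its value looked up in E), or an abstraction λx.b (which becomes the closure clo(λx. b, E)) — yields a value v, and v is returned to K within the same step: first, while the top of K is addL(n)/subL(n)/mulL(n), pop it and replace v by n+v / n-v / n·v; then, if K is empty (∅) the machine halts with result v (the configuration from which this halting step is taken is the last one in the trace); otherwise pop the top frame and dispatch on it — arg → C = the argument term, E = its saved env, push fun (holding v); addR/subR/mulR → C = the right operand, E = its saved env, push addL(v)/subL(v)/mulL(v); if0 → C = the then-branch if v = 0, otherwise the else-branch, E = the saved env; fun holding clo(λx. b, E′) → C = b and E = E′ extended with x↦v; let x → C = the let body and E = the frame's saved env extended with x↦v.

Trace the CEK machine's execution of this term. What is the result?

0. <C=(let w = ((-3 * -1) - (6 - 2)) in ((λv. ((λy. ((λp. 7) w)) -2)) 1)), E=∅, K=∅>
1. <C=((-3 * -1) - (6 - 2)), E=∅, K=[let w]>
2. <C=(-3 * -1), E=∅, K=[subR :: let w]>
3. <C=-3, E=∅, K=[mulR :: subR :: let w]>
4. <C=-1, E=∅, K=[mulL(-3) :: subR :: let w]>
5. <C=(6 - 2), E=∅, K=[subL(3) :: let w]>
6. <C=6, E=∅, K=[subR :: subL(3) :: let w]>
7. <C=2, E=∅, K=[subL(6) :: subL(3) :: let w]>
8. <C=((λv. ((λy. ((λp. 7) w)) -2)) 1), E={w↦-1}, K=∅>
9. <C=(λv. ((λy. ((λp. 7) w)) -2)), E={w↦-1}, K=[arg]>
10. <C=1, E={w↦-1}, K=[fun]>
11. <C=((λy. ((λp. 7) w)) -2), E={v↦1, w↦-1}, K=∅>
12. <C=(λy. ((λp. 7) w)), E={v↦1, w↦-1}, K=[arg]>
13. <C=-2, E={v↦1, w↦-1}, K=[fun]>
14. <C=((λp. 7) w), E={y↦-2, v↦1, w↦-1}, K=∅>
15. <C=(λp. 7), E={y↦-2, v↦1, w↦-1}, K=[arg]>
16. <C=w, E={y↦-2, v↦1, w↦-1}, K=[fun]>
17. <C=7, E={p↦-1, y↦-2, v↦1, w↦-1}, K=∅>
→ final value 7

Answer: 7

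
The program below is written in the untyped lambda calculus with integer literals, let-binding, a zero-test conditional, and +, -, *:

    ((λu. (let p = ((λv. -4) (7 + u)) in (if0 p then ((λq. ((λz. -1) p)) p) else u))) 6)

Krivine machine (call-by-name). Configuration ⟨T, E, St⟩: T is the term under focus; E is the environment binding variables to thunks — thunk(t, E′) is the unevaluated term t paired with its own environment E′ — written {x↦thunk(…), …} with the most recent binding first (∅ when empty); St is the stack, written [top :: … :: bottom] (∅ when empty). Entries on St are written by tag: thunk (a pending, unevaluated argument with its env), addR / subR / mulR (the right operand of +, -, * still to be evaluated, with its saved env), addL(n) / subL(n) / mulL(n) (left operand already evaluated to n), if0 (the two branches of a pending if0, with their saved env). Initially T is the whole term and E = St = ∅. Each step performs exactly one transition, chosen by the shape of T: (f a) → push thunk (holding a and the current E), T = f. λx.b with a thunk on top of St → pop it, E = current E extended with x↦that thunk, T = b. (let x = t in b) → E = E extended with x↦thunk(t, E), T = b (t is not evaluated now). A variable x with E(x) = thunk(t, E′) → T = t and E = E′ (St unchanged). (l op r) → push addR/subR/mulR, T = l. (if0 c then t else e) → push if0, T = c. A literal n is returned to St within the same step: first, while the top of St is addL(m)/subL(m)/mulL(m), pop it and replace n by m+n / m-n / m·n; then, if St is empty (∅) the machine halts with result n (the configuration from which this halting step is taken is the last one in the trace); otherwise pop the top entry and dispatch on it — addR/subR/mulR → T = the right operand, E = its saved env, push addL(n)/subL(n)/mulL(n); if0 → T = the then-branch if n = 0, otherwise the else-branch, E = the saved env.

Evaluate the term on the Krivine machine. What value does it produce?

Answer: 6

Derivation:
t=0: <T=((λu. (let p = ((λv. -4) (7 + u)) in (if0 p then ((λq. ((λz. -1) p)) p) else u))) 6), E=∅, St=∅>
t=1: <T=(λu. (let p = ((λv. -4) (7 + u)) in (if0 p then ((λq. ((λz. -1) p)) p) else u))), E=∅, St=[thunk]>
t=2: <T=(let p = ((λv. -4) (7 + u)) in (if0 p then ((λq. ((λz. -1) p)) p) else u)), E={u↦thunk(6, ∅)}, St=∅>
t=3: <T=(if0 p then ((λq. ((λz. -1) p)) p) else u), E={p↦thunk(((λv. -4) (7 + u)), {u↦thunk(6, ∅)}), u↦thunk(6, ∅)}, St=∅>
t=4: <T=p, E={p↦thunk(((λv. -4) (7 + u)), {u↦thunk(6, ∅)}), u↦thunk(6, ∅)}, St=[if0]>
t=5: <T=((λv. -4) (7 + u)), E={u↦thunk(6, ∅)}, St=[if0]>
t=6: <T=(λv. -4), E={u↦thunk(6, ∅)}, St=[thunk :: if0]>
t=7: <T=-4, E={v↦thunk((7 + u), {u↦thunk(6, ∅)}), u↦thunk(6, ∅)}, St=[if0]>
t=8: <T=u, E={p↦thunk(((λv. -4) (7 + u)), {u↦thunk(6, ∅)}), u↦thunk(6, ∅)}, St=∅>
t=9: <T=6, E=∅, St=∅>
→ final value 6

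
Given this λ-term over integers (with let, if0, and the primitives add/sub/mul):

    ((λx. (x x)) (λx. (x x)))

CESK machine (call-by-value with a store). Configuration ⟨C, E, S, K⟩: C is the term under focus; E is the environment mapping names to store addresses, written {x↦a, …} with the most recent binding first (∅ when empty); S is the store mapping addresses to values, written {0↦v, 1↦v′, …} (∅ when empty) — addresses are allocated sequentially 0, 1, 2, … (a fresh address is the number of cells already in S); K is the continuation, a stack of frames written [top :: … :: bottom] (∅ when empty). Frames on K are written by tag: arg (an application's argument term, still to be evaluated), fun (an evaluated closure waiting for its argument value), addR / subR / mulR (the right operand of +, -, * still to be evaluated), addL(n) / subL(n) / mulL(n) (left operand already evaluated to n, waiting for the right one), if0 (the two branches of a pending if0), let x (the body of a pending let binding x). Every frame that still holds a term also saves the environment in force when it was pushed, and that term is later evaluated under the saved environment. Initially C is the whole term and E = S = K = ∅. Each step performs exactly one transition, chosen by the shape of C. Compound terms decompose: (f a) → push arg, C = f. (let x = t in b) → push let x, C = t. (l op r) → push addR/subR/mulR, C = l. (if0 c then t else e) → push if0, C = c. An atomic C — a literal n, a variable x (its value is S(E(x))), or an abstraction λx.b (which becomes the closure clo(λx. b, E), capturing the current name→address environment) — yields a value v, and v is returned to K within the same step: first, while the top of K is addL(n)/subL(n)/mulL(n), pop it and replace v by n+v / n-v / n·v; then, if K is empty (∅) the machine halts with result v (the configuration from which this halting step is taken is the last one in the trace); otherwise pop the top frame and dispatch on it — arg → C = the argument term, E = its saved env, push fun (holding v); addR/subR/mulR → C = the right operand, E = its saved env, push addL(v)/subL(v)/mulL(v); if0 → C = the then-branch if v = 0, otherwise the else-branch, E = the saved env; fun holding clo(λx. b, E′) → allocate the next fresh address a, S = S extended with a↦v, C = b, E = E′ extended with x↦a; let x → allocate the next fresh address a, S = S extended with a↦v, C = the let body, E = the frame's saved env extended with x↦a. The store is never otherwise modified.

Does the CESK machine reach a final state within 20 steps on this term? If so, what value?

Answer: DIVERGES (no final state within 20 steps)

Machine steps:
0. <C=((λx. (x x)) (λx. (x x))), E=∅, S=∅, K=∅>
1. <C=(λx. (x x)), E=∅, S=∅, K=[arg]>
2. <C=(λx. (x x)), E=∅, S=∅, K=[fun]>
3. <C=(x x), E={x↦0}, S={0↦clo(λx. (x x), ∅)}, K=∅>
4. <C=x, E={x↦0}, S={0↦clo(λx. (x x), ∅)}, K=[arg]>
5. <C=x, E={x↦0}, S={0↦clo(λx. (x x), ∅)}, K=[fun]>
6. <C=(x x), E={x↦1}, S={0↦clo(λx. (x x), ∅), 1↦clo(λx. (x x), ∅)}, K=∅>
7. <C=x, E={x↦1}, S={0↦clo(λx. (x x), ∅), 1↦clo(λx. (x x), ∅)}, K=[arg]>
8. <C=x, E={x↦1}, S={0↦clo(λx. (x x), ∅), 1↦clo(λx. (x x), ∅)}, K=[fun]>
9. <C=(x x), E={x↦2}, S={0↦clo(λx. (x x), ∅), 1↦clo(λx. (x x), ∅), 2↦clo(λx. (x x), ∅)}, K=∅>
10. <C=x, E={x↦2}, S={0↦clo(λx. (x x), ∅), 1↦clo(λx. (x x), ∅), 2↦clo(λx. (x x), ∅)}, K=[arg]>
11. <C=x, E={x↦2}, S={0↦clo(λx. (x x), ∅), 1↦clo(λx. (x x), ∅), 2↦clo(λx. (x x), ∅)}, K=[fun]>
12. <C=(x x), E={x↦3}, S={0↦clo(λx. (x x), ∅), 1↦clo(λx. (x x), ∅), 2↦clo(λx. (x x), ∅), 3↦clo(λx. (x x), ∅)}, K=∅>
13. <C=x, E={x↦3}, S={0↦clo(λx. (x x), ∅), 1↦clo(λx. (x x), ∅), 2↦clo(λx. (x x), ∅), 3↦clo(λx. (x x), ∅)}, K=[arg]>
14. <C=x, E={x↦3}, S={0↦clo(λx. (x x), ∅), 1↦clo(λx. (x x), ∅), 2↦clo(λx. (x x), ∅), 3↦clo(λx. (x x), ∅)}, K=[fun]>
15. <C=(x x), E={x↦4}, S={0↦clo(λx. (x x), ∅), 1↦clo(λx. (x x), ∅), 2↦clo(λx. (x x), ∅), 3↦clo(λx. (x x), ∅), 4↦clo(λx. (x x), ∅)}, K=∅>
16. <C=x, E={x↦4}, S={0↦clo(λx. (x x), ∅), 1↦clo(λx. (x x), ∅), 2↦clo(λx. (x x), ∅), 3↦clo(λx. (x x), ∅), 4↦clo(λx. (x x), ∅)}, K=[arg]>
17. <C=x, E={x↦4}, S={0↦clo(λx. (x x), ∅), 1↦clo(λx. (x x), ∅), 2↦clo(λx. (x x), ∅), 3↦clo(λx. (x x), ∅), 4↦clo(λx. (x x), ∅)}, K=[fun]>
18. <C=(x x), E={x↦5}, S={0↦clo(λx. (x x), ∅), 1↦clo(λx. (x x), ∅), 2↦clo(λx. (x x), ∅), 3↦clo(λx. (x x), ∅), 4↦clo(λx. (x x), ∅), 5↦clo(λx. (x x), ∅)}, K=∅>
19. <C=x, E={x↦5}, S={0↦clo(λx. (x x), ∅), 1↦clo(λx. (x x), ∅), 2↦clo(λx. (x x), ∅), 3↦clo(λx. (x x), ∅), 4↦clo(λx. (x x), ∅), 5↦clo(λx. (x x), ∅)}, K=[arg]>
20. <C=x, E={x↦5}, S={0↦clo(λx. (x x), ∅), 1↦clo(λx. (x x), ∅), 2↦clo(λx. (x x), ∅), 3↦clo(λx. (x x), ∅), 4↦clo(λx. (x x), ∅), 5↦clo(λx. (x x), ∅)}, K=[fun]>
→ 20 transitions taken and the configuration is still not final: no result within 20 steps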